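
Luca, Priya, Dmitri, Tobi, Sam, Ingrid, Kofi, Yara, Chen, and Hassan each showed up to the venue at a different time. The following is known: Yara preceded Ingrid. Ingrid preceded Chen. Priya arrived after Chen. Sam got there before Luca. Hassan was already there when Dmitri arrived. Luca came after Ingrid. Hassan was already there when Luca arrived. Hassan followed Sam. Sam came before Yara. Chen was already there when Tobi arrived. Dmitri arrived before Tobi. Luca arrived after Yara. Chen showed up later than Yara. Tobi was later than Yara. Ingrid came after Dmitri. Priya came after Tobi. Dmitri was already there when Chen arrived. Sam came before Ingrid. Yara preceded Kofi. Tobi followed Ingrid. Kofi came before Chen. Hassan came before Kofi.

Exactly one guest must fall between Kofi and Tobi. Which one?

Chen

Tracing the constraints gives Kofi → Chen → Tobi, so Chen sits after Kofi and before Tobi.
No other guest is forced both after Kofi and before Tobi.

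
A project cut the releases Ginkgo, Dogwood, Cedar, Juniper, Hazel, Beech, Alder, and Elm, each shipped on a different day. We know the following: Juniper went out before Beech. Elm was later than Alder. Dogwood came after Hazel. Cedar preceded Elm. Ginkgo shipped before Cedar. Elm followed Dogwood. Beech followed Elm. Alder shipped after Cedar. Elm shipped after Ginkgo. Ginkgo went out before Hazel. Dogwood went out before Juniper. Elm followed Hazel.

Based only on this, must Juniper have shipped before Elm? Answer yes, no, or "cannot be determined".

No chain of stated constraints runs from Juniper to Elm, and none runs from Elm to Juniper either.
So the relative order of Juniper and Elm is not fixed by the given facts.

cannot be determined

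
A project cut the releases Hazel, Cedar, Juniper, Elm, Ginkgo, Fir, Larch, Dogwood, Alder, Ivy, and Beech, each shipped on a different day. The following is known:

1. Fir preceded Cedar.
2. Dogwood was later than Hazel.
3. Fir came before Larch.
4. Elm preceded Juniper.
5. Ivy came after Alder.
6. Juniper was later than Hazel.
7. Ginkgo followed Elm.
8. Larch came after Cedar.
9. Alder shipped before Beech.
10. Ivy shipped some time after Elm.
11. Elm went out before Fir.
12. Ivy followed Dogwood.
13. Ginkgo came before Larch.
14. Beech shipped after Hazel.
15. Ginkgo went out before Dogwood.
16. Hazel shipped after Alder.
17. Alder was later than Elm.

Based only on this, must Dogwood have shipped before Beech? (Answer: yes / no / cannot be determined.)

No chain of stated constraints runs from Dogwood to Beech, and none runs from Beech to Dogwood either.
So the relative order of Dogwood and Beech is not fixed by the given facts.

cannot be determined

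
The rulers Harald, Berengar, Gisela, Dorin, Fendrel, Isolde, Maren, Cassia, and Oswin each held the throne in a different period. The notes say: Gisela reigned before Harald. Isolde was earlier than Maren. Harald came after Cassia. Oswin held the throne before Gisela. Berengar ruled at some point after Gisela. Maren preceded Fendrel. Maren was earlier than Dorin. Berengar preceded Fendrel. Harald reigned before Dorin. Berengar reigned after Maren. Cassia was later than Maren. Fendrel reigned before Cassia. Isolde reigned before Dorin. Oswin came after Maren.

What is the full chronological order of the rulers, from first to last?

Isolde, Maren, Oswin, Gisela, Berengar, Fendrel, Cassia, Harald, Dorin

The constraints fix every adjacent pair, so only one ordering works:
Isolde → Maren → Oswin → Gisela → Berengar → Fendrel → Cassia → Harald → Dorin.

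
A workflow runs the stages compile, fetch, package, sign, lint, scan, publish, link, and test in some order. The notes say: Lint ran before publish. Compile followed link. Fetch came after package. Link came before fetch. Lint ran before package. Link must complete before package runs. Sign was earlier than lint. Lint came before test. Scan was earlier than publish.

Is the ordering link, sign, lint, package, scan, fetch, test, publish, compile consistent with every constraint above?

yes

Check each stated constraint against the proposed order — e.g. lint is ahead of publish; link is ahead of compile. Every pair is in the required order; nothing is violated.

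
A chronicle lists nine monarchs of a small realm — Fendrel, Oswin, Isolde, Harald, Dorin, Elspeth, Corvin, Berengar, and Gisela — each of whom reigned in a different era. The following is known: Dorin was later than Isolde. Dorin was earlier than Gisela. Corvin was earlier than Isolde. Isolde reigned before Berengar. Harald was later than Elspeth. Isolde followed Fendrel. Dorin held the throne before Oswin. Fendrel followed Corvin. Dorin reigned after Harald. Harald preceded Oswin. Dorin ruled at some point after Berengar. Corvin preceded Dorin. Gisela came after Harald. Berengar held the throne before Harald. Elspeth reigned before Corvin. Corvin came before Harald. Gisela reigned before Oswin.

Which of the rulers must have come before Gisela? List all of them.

Directly stated before Gisela: Dorin and Harald.
Berengar reaches Gisela via Berengar → Dorin → Gisela.
Corvin reaches Gisela via Corvin → Harald → Gisela.
Elspeth reaches Gisela via Elspeth → Harald → Gisela.
Likewise Fendrel and Isolde each reach Gisela by chaining the stated constraints.
No chain forces Oswin ahead of Gisela.

Berengar, Corvin, Dorin, Elspeth, Fendrel, Harald, Isolde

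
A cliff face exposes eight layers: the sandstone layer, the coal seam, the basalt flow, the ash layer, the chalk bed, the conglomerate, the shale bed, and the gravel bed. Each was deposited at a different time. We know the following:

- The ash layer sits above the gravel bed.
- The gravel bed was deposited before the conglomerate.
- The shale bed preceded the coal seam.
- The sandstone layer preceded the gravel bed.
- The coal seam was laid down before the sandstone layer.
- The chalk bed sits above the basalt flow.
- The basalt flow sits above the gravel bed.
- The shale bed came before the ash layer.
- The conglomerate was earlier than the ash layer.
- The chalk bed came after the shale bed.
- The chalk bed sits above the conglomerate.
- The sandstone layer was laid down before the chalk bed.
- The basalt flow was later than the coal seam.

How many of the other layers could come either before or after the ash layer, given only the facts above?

2

Forced before the ash layer: the coal seam, the conglomerate, the gravel bed, the sandstone layer, and the shale bed.
That leaves the basalt flow and the chalk bed with no forced order relative to the ash layer — 2.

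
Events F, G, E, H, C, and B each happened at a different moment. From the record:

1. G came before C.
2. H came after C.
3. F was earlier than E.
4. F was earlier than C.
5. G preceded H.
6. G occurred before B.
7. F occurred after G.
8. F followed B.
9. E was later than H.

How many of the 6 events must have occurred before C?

Directly stated before C: F and G.
B reaches C via B → F → C.
That's B, F, and G — 3 in all.

3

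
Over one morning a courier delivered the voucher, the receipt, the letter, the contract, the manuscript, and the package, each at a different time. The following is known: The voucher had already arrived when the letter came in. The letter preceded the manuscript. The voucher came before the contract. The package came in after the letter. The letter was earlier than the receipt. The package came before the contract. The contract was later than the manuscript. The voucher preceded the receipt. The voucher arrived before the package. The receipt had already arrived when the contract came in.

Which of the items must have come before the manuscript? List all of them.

the letter, the voucher

Directly stated before the manuscript: the letter.
The voucher reaches the manuscript via the voucher → the letter → the manuscript.
No chain forces the package (or any of the others) ahead of the manuscript.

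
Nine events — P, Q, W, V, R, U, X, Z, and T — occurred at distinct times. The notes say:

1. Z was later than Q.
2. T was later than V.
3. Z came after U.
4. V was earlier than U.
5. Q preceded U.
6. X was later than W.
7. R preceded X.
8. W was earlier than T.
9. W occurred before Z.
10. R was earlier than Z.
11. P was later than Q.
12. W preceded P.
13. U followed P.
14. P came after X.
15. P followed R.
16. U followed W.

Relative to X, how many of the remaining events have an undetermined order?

3

Forced before X: R and W; forced after X: P, U, and Z.
That leaves Q, T, and V with no forced order relative to X — 3.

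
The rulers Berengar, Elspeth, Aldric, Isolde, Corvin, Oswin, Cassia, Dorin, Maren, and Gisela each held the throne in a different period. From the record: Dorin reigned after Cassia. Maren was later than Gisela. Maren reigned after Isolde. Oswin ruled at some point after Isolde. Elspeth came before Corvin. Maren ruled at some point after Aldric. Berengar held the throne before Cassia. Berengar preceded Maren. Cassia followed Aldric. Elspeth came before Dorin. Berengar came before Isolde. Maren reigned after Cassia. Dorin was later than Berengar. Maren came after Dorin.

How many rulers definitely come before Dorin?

Directly stated before Dorin: Berengar, Cassia, and Elspeth.
Aldric reaches Dorin via Aldric → Cassia → Dorin.
That's Aldric, Berengar, Cassia, and Elspeth — 4 in all.

4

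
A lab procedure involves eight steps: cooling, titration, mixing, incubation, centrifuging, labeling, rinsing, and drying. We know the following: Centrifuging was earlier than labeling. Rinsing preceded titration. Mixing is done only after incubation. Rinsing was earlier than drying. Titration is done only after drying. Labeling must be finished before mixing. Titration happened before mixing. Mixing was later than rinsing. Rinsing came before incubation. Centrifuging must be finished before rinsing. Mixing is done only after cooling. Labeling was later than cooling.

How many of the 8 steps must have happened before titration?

3

Directly stated before titration: drying and rinsing.
Centrifuging reaches titration via centrifuging → rinsing → titration.
No chain forces labeling (or any of the others) ahead of titration.
That's centrifuging, drying, and rinsing — 3 in all.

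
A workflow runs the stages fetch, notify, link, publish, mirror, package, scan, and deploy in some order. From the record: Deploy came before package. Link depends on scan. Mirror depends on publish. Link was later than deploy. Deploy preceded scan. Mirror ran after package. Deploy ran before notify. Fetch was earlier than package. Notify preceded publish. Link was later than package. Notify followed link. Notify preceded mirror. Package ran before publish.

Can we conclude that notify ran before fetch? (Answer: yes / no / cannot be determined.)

Tracing the constraints gives fetch → package → link → notify, so fetch must come before notify.
That means notify cannot be before fetch.

no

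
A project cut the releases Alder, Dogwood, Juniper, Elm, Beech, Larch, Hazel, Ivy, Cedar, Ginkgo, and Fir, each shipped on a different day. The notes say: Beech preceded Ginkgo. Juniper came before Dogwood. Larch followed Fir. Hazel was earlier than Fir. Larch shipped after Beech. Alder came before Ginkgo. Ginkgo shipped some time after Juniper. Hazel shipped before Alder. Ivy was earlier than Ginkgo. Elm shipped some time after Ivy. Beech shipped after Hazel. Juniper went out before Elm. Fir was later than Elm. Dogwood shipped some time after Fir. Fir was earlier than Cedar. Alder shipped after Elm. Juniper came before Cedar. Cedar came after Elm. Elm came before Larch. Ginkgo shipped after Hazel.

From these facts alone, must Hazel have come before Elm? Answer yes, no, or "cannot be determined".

cannot be determined

No chain of stated constraints runs from Hazel to Elm, and none runs from Elm to Hazel either.
So the relative order of Hazel and Elm is not fixed by the given facts.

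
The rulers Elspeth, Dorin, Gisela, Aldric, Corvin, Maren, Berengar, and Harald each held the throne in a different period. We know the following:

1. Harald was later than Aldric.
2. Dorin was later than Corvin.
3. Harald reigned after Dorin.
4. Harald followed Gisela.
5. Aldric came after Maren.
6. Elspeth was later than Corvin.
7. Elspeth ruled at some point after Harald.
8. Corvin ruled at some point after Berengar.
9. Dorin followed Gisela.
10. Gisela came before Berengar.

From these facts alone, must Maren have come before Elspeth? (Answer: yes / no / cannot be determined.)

Chain the constraints: Maren → Aldric → Harald → Elspeth. Each link is directly stated, so Maren comes before Elspeth.

yes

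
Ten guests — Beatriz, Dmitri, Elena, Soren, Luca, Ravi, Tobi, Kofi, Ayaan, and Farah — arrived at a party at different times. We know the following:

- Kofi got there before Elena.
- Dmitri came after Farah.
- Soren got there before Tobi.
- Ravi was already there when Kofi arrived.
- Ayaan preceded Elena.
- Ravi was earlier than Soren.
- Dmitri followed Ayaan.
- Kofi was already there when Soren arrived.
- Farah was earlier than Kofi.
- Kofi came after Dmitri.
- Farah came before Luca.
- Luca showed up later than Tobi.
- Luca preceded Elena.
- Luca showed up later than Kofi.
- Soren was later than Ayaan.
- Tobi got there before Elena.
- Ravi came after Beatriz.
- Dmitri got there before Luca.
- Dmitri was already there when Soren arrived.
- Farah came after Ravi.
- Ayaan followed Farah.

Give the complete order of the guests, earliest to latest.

The constraints fix every adjacent pair, so only one ordering works:
Beatriz → Ravi → Farah → Ayaan → Dmitri → Kofi → Soren → Tobi → Luca → Elena.

Beatriz, Ravi, Farah, Ayaan, Dmitri, Kofi, Soren, Tobi, Luca, Elena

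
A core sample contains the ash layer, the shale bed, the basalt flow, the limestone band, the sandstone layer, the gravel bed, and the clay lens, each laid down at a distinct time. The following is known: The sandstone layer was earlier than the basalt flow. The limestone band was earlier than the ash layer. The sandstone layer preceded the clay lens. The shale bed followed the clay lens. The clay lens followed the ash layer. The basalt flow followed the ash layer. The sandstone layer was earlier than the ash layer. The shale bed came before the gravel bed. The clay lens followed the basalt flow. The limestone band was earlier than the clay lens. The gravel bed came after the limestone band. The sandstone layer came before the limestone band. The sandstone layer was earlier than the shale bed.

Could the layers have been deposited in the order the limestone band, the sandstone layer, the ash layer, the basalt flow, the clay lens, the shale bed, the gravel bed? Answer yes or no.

no

The constraints require the sandstone layer before the limestone band, but in the proposed sequence the limestone band appears ahead of the sandstone layer. That one violation is enough.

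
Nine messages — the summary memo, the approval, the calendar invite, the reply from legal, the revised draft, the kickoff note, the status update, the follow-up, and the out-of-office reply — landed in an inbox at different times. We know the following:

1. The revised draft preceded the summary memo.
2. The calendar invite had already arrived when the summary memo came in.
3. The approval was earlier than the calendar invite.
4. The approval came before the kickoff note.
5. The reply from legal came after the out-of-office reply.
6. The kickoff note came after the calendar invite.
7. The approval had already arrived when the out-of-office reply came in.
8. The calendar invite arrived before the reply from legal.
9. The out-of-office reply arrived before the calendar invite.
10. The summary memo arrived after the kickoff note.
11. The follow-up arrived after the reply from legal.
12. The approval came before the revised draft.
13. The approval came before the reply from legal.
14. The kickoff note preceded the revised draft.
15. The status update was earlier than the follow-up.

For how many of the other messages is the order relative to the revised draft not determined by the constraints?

3

Forced before the revised draft: the approval, the calendar invite, the kickoff note, and the out-of-office reply; forced after the revised draft: the summary memo.
That leaves the follow-up, the reply from legal, and the status update with no forced order relative to the revised draft — 3.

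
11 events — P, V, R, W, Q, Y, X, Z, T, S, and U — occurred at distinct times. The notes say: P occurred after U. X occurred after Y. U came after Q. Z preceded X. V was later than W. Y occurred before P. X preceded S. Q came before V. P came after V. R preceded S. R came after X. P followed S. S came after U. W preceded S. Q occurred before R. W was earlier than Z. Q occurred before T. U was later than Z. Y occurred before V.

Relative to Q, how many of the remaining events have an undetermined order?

Forced after Q: P, R, S, T, U, and V.
That leaves W, X, Y, and Z with no forced order relative to Q — 4.

4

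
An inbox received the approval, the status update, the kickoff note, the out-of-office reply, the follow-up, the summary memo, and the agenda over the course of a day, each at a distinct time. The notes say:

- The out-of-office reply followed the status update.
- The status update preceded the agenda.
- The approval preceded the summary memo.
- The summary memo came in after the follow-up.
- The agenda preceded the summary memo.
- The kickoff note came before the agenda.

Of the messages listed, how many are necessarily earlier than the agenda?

Directly stated before the agenda: the kickoff note and the status update.
No chain forces the follow-up (or any of the others) ahead of the agenda.
That's the kickoff note and the status update — 2 in all.

2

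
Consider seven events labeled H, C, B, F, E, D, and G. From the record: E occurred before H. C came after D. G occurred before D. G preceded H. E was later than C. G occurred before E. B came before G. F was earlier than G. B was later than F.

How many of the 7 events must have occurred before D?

Directly stated before D: G.
B reaches D via B → G → D.
F reaches D via F → G → D.
That's B, F, and G — 3 in all.

3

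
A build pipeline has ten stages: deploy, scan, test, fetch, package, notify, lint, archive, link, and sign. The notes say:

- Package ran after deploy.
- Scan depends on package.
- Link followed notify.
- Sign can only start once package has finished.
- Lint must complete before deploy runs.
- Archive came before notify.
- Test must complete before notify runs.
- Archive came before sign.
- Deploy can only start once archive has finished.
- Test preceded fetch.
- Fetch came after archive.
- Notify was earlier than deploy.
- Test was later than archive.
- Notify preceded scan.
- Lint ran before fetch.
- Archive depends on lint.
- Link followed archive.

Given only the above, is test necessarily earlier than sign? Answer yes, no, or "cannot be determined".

yes

Chain the constraints: test → notify → deploy → package → sign. Each link is directly stated, so test comes before sign.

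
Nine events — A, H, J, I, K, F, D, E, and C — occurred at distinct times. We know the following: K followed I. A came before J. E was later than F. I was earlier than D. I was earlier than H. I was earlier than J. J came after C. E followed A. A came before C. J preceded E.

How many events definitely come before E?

5

Directly stated before E: A, F, and J.
C reaches E via C → J → E.
I reaches E via I → J → E.
That's A, C, F, I, and J — 5 in all.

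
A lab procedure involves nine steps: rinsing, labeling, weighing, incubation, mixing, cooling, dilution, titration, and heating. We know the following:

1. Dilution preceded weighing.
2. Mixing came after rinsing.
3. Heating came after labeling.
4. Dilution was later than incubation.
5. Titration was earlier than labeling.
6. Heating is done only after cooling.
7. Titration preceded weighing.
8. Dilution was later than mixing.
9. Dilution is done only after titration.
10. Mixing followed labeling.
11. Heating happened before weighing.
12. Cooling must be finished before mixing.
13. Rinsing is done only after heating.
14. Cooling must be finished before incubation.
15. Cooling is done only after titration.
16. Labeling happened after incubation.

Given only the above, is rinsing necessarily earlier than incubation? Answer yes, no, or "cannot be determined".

no

Tracing the constraints gives incubation → labeling → heating → rinsing, so incubation must come before rinsing.
That means rinsing cannot be before incubation.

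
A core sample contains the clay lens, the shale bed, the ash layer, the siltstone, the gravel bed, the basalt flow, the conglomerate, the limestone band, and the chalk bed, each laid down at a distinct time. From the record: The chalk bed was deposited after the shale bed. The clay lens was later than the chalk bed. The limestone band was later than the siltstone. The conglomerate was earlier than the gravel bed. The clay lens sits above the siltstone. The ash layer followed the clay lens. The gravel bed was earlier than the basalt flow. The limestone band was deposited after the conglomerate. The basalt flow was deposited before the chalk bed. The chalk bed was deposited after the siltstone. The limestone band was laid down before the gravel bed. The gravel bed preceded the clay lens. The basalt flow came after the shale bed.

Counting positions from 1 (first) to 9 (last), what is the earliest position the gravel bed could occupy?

The conglomerate, the limestone band, and the siltstone must all come before the gravel bed — 3 forced predecessors.
Nothing else is forced ahead of the gravel bed, so its earliest slot is position 3 + 1 = 4.

4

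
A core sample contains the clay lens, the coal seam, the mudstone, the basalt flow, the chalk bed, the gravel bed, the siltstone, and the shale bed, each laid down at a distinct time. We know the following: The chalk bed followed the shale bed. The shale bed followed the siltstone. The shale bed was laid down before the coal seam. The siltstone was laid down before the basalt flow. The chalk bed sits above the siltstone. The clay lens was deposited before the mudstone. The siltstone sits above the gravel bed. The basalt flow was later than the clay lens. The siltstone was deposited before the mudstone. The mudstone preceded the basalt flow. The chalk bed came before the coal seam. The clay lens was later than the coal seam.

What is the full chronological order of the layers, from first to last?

the gravel bed, the siltstone, the shale bed, the chalk bed, the coal seam, the clay lens, the mudstone, the basalt flow

The constraints fix every adjacent pair, so only one ordering works:
the gravel bed → the siltstone → the shale bed → the chalk bed → the coal seam → the clay lens → the mudstone → the basalt flow.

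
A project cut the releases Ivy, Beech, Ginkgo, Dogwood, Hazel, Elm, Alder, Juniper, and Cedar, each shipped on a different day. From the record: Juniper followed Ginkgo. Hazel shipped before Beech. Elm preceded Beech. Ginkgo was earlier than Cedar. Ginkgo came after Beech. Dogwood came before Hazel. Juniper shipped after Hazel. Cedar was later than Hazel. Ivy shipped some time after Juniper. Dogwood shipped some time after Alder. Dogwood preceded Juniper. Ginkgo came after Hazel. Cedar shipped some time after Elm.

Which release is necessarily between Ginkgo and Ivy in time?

Tracing the constraints gives Ginkgo → Juniper → Ivy, so Juniper sits after Ginkgo and before Ivy.
No other release is forced both after Ginkgo and before Ivy.

Juniper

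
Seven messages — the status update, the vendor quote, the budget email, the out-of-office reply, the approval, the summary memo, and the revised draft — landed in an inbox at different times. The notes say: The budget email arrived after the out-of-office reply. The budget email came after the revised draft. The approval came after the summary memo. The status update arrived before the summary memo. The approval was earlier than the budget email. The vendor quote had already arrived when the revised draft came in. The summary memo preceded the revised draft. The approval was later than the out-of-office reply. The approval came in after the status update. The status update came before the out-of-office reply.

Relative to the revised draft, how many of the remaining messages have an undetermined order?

2

Forced before the revised draft: the status update, the summary memo, and the vendor quote; forced after the revised draft: the budget email.
That leaves the approval and the out-of-office reply with no forced order relative to the revised draft — 2.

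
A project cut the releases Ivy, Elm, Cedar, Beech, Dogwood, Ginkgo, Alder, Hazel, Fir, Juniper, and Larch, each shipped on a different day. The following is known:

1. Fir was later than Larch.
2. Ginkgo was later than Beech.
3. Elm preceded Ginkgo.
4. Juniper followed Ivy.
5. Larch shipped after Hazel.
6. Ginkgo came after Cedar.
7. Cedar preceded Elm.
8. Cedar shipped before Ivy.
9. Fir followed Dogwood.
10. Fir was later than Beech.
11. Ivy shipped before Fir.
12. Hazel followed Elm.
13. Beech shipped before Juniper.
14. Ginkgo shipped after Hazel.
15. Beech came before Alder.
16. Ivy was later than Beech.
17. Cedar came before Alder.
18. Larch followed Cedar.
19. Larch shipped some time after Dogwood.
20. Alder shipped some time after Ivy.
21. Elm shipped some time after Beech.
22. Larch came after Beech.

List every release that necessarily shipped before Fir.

Directly stated before Fir: Beech, Dogwood, Ivy, and Larch.
Cedar reaches Fir via Cedar → Larch → Fir.
Elm reaches Fir via Elm → Hazel → Larch → Fir.
Hazel reaches Fir via Hazel → Larch → Fir.

Beech, Cedar, Dogwood, Elm, Hazel, Ivy, Larch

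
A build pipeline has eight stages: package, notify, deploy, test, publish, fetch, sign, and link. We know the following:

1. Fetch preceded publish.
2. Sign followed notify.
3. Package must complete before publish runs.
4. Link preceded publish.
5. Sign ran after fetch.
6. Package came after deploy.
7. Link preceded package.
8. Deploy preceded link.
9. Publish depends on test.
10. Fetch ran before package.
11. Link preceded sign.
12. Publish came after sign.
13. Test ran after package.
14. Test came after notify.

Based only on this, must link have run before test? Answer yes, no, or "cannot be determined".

Chain the constraints: link → package → test. Each link is directly stated, so link comes before test.

yes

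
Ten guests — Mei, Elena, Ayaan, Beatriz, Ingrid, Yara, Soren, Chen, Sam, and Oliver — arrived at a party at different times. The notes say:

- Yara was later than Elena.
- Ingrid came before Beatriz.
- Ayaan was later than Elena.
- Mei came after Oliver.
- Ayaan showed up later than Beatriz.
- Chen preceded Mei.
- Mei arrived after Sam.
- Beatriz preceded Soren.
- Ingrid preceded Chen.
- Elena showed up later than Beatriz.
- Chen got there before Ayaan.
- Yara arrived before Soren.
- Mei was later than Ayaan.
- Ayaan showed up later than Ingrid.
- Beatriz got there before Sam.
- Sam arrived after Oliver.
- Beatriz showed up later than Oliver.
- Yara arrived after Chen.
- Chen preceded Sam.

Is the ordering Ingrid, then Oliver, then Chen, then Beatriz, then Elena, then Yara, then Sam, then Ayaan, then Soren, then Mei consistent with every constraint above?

yes

Check each stated constraint against the proposed order — e.g. Chen is ahead of Mei; Oliver is ahead of Mei. Every pair is in the required order; nothing is violated.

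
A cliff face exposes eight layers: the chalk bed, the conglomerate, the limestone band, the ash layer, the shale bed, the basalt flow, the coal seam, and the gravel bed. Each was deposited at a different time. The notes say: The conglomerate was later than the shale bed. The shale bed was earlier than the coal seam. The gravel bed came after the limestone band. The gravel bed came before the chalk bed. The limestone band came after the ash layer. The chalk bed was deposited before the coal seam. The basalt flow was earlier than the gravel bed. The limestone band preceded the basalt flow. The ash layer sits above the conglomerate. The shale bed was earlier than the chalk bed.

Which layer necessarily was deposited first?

The shale bed has a chain of constraints placing it before every other layer, so the shale bed must be first.

the shale bed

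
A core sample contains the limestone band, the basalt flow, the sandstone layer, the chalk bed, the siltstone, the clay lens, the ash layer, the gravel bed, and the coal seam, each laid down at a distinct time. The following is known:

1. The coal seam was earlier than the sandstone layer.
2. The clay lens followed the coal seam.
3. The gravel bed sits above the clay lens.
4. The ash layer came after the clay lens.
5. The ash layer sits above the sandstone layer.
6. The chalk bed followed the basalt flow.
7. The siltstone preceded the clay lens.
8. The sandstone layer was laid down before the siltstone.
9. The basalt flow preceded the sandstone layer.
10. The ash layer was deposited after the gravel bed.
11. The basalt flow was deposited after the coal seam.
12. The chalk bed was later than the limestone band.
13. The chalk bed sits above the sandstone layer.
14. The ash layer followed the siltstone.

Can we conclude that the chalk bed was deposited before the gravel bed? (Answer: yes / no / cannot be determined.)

No chain of stated constraints runs from the chalk bed to the gravel bed, and none runs from the gravel bed to the chalk bed either.
So the relative order of the chalk bed and the gravel bed is not fixed by the given facts.

cannot be determined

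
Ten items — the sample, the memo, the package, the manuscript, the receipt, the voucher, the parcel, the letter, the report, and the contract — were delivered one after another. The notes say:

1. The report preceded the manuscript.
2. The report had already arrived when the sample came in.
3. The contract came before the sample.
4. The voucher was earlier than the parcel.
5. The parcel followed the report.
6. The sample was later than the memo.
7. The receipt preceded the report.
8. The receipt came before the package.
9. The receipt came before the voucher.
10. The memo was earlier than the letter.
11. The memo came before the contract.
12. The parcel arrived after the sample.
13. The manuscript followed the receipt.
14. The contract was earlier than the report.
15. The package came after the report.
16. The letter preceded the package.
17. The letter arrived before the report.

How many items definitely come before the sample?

Directly stated before the sample: the contract, the memo, and the report.
The letter reaches the sample via the letter → the report → the sample.
The receipt reaches the sample via the receipt → the report → the sample.
No chain forces the package (or any of the others) ahead of the sample.
That's the contract, the letter, the memo, the receipt, and the report — 5 in all.

5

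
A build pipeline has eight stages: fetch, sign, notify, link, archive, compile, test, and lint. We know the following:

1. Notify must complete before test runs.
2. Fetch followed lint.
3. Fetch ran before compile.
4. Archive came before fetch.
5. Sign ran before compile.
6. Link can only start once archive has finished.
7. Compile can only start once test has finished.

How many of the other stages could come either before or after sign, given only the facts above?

6

Forced after sign: compile.
That leaves archive, fetch, link, lint, notify, and test with no forced order relative to sign — 6.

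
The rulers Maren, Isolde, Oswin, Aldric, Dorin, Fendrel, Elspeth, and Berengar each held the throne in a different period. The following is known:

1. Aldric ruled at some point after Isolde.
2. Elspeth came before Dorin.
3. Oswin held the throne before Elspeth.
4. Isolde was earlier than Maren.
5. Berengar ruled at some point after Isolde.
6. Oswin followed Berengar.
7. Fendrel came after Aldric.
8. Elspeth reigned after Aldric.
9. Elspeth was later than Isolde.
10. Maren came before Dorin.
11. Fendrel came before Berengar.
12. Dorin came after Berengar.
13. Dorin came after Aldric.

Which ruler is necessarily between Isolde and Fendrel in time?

Aldric

Tracing the constraints gives Isolde → Aldric → Fendrel, so Aldric sits after Isolde and before Fendrel.
No other ruler is forced both after Isolde and before Fendrel.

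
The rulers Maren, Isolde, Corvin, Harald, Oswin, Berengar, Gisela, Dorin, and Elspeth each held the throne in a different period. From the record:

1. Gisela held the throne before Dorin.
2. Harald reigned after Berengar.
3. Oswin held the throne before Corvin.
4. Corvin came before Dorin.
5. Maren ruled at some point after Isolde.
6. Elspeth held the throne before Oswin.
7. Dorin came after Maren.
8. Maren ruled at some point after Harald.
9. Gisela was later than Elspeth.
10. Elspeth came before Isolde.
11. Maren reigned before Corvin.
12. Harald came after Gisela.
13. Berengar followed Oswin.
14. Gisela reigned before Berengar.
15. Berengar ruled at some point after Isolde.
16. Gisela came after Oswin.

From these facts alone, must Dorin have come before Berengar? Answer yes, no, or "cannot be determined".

Tracing the constraints gives Berengar → Harald → Maren → Dorin, so Berengar must come before Dorin.
That means Dorin cannot be before Berengar.

no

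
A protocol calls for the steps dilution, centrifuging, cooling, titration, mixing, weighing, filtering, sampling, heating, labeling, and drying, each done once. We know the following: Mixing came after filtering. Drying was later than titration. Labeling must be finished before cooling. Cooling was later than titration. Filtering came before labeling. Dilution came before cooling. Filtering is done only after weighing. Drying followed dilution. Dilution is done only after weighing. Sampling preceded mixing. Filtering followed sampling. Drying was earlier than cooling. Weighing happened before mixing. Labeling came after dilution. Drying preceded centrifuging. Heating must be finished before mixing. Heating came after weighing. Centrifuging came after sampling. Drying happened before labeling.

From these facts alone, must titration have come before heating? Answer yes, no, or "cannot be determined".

No chain of stated constraints runs from titration to heating, and none runs from heating to titration either.
So the relative order of titration and heating is not fixed by the given facts.

cannot be determined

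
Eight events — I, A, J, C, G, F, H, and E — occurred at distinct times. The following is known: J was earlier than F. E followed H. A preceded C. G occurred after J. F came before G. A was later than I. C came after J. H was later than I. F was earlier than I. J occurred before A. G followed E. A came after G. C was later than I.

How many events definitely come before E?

4

Directly stated before E: H.
F reaches E via F → I → H → E.
I reaches E via I → H → E.
J reaches E via J → F → I → H → E.
That's F, H, I, and J — 4 in all.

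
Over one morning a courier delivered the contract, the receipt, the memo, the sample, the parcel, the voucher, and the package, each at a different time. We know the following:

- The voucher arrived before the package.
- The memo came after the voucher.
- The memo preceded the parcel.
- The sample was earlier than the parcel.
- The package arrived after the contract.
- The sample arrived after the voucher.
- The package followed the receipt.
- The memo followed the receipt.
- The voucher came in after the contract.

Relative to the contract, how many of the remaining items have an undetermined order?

1

Forced after the contract: the memo, the package, the parcel, the sample, and the voucher.
That leaves the receipt with no forced order relative to the contract — 1.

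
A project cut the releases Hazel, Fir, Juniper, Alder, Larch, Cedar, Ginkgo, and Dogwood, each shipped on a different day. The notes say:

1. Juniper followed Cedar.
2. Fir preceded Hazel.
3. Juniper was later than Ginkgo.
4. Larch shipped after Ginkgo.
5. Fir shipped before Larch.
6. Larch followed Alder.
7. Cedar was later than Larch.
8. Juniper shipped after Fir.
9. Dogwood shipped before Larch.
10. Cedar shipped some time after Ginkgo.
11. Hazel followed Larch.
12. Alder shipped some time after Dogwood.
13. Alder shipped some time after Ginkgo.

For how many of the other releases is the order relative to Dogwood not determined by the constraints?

2

Forced after Dogwood: Alder, Cedar, Hazel, Juniper, and Larch.
That leaves Fir and Ginkgo with no forced order relative to Dogwood — 2.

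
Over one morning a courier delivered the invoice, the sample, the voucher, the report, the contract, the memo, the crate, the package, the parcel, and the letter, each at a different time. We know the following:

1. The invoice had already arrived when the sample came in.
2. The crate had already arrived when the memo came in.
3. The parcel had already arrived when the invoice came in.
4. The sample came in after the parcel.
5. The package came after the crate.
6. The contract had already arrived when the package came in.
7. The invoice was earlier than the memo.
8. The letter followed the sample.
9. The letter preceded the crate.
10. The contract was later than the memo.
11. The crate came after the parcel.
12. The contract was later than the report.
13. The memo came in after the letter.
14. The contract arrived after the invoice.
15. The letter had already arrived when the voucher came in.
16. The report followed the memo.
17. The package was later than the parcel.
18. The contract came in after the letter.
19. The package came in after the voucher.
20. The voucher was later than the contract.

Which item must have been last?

the package

Every other item has a chain of constraints placing it before the package, so the package is last.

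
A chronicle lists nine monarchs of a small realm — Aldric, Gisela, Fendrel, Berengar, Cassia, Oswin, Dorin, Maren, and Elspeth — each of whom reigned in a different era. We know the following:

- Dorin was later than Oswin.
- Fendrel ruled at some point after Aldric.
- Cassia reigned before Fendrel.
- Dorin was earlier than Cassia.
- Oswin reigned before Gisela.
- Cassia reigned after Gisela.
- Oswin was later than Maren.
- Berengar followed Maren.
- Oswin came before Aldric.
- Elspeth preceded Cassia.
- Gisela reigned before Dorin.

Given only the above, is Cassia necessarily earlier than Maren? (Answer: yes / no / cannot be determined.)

no

Tracing the constraints gives Maren → Oswin → Dorin → Cassia, so Maren must come before Cassia.
That means Cassia cannot be before Maren.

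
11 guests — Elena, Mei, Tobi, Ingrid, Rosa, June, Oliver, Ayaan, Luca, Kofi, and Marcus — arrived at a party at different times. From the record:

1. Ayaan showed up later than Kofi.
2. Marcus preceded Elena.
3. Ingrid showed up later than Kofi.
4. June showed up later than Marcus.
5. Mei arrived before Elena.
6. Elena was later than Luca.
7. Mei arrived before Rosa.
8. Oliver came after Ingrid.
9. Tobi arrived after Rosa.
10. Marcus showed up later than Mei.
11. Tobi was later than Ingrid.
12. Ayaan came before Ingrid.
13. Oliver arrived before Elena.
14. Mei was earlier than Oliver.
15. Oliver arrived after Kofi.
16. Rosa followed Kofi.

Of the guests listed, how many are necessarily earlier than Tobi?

Directly stated before Tobi: Ingrid and Rosa.
Ayaan reaches Tobi via Ayaan → Ingrid → Tobi.
Kofi reaches Tobi via Kofi → Rosa → Tobi.
Mei reaches Tobi via Mei → Rosa → Tobi.
That's Ayaan, Ingrid, Kofi, Mei, and Rosa — 5 in all.

5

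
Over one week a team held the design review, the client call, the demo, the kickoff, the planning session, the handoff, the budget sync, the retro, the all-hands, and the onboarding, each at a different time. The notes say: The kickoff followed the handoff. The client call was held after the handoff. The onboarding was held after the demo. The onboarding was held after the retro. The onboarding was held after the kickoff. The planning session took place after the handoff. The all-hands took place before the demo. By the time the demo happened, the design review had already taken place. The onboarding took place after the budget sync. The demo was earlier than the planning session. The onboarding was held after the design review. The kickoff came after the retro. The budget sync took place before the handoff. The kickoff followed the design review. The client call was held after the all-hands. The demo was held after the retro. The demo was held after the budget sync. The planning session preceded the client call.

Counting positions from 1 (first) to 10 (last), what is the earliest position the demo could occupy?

The all-hands, the budget sync, the design review, and the retro must all come before the demo — 4 forced predecessors.
Nothing else is forced ahead of the demo, so its earliest slot is position 4 + 1 = 5.

5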